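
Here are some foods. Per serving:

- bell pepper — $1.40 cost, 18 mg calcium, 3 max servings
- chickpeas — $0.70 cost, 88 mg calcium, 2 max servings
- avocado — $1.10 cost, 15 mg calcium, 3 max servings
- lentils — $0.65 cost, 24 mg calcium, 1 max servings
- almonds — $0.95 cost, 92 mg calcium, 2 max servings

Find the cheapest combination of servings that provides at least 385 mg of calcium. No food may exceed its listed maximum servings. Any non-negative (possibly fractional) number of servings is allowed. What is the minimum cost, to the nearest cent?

Cost per mg of calcium: chickpeas $0.0080, almonds $0.0103, lentils $0.0271, avocado $0.0733, bell pepper $0.0778.
Take 2 servings of chickpeas: +176.0 mg calcium for $1.40 (total $1.40, still need 209.0 mg).
Take 2 servings of almonds: +184.0 mg calcium for $1.90 (total $3.30, still need 25.0 mg).
Take 1 serving of lentils: +24.0 mg calcium for $0.65 (total $3.95, still need 1.0 mg).
Take 0.06667 servings of avocado: +1.0 mg calcium for $0.07 (total $4.02, still need 0.0 mg).
Greedy by cheapest-per-mg is optimal for a single linear constraint, so the minimum cost is $4.02.

$4.02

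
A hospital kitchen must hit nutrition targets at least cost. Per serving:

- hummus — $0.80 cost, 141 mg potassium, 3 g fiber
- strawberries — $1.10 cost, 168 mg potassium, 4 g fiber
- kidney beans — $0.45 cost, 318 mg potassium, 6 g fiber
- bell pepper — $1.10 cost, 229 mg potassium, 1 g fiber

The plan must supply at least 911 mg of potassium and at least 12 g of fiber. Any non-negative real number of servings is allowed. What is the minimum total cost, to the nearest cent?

$1.29

With two linear requirements the optimum uses one or two foods; enumerate the corners.
hummus only: max(911/141, 12/3) = 6.461 servings → $5.17.
strawberries only: max(911/168, 12/4) = 5.423 servings → $5.96.
kidney beans only: max(911/318, 12/6) = 2.865 servings → $1.29.
bell pepper only: max(911/229, 12/1) = 12 servings → $13.20.
hummus + strawberries: intersection lies outside the first quadrant.
hummus + kidney beans: the both-tight solution has a negative serving — not a feasible corner.
hummus + bell pepper with both tight: 3.364 servings and 1.907 servings → $4.79.
strawberries + kidney beans: the both-tight solution has a negative serving — not a feasible corner.
strawberries + bell pepper with both tight: 2.456 servings and 2.176 servings → $5.10.
kidney beans + bell pepper with both tight: 1.74 servings and 1.562 servings → $2.50.
Cheapest feasible corner: $1.29.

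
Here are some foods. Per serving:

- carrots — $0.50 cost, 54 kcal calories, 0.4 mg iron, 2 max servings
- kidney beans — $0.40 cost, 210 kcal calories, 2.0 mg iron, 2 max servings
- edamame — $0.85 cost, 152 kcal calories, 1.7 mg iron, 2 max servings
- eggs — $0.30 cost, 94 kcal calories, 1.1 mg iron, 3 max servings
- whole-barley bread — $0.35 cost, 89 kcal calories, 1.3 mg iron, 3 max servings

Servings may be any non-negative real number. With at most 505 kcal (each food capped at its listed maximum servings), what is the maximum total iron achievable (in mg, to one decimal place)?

6.7 mg

Iron per kcal: whole-barley bread 0.01461, eggs 0.0117, edamame 0.01118, kidney beans 0.009524, carrots 0.007407.
Take 3 servings of whole-barley bread: uses 267 kcal, +3.9 mg iron (running total 3.9 mg).
Take 2.532 servings of eggs: uses 238 kcal, +2.8 mg iron (running total 6.7 mg).
Greedy by best ratio exhausts the calories allowance optimally: 6.7 mg.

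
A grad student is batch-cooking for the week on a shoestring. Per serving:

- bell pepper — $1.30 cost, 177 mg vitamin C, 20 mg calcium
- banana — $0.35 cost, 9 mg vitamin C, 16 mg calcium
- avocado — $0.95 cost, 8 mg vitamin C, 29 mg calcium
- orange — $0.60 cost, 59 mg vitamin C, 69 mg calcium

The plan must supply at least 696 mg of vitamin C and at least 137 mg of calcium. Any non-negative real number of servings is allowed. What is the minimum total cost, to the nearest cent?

Two binding constraints pin down two serving amounts, so the optimal mix uses at most two foods. The candidates are each food alone (scaled to the tighter of vitamin C/calcium) and each pair with both constraints tight.
bell pepper only: max(696/177, 137/20) = 6.85 servings → $8.90.
banana only: max(696/9, 137/16) = 77.33 servings → $27.07.
avocado only: max(696/8, 137/29) = 87 servings → $82.65.
orange only: max(696/59, 137/69) = 11.8 servings → $7.08.
bell pepper + banana with both tight: 3.734 servings and 3.895 servings → $6.22.
bell pepper + avocado with both tight: 3.838 servings and 2.077 servings → $6.96.
bell pepper + orange with both tight: 3.62 servings and 0.9362 servings → $5.27.
banana + avocado: intersection lies outside the first quadrant.
banana + orange with both targets exact would need a negative amount; discard.
avocado + orange with both targets exact would need a negative amount; discard.
The minimum over all feasible corners is $5.27.

$5.27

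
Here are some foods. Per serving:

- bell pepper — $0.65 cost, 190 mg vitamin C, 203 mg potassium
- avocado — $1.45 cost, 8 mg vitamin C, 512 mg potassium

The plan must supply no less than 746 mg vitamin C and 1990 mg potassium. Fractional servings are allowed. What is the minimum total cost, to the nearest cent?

With two linear requirements the optimum uses one or two foods; enumerate the corners.
bell pepper only: max(746/190, 1990/203) = 9.803 servings → $6.37.
avocado only: max(746/8, 1990/512) = 93.25 servings → $135.21.
bell pepper + avocado with both tight: 3.827 servings and 2.37 servings → $5.92.
So the least-cost plan costs $5.92.

$5.92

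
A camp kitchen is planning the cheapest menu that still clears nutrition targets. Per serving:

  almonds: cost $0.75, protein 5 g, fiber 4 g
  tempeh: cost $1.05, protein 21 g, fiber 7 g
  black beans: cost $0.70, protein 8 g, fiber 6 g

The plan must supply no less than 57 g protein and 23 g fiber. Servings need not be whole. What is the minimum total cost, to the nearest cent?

almonds only: max(57/5, 23/4) = 11.4 servings → $8.55.
tempeh only: max(57/21, 23/7) = 3.286 servings → $3.45.
black beans only: max(57/8, 23/6) = 7.125 servings → $4.99.
almonds + tempeh with both tight: 1.714 servings and 2.306 servings → $3.71.
almonds + black beans: intersection lies outside the first quadrant.
tempeh + black beans with both tight: 2.257 servings and 1.2 servings → $3.21.
The minimum over all feasible corners is $3.21.

$3.21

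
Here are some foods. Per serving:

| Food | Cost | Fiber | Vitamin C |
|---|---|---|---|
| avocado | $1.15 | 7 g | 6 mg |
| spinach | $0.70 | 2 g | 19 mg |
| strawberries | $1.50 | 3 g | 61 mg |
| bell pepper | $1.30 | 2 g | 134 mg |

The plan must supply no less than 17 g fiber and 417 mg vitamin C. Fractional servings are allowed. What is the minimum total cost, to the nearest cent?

For a min-cost LP with two ≥-constraints, a basic feasible solution has at most two positive variables.
avocado only: max(17/7, 417/6) = 69.5 servings → $79.92.
spinach only: max(17/2, 417/19) = 21.95 servings → $15.36.
strawberries only: max(17/3, 417/61) = 6.836 servings → $10.25.
bell pepper only: max(17/2, 417/134) = 8.5 servings → $11.05.
avocado + spinach: the both-tight solution has a negative serving — not a feasible corner.
avocado + strawberries: intersection lies outside the first quadrant.
avocado + bell pepper with both tight: 1.559 servings and 3.042 servings → $5.75.
spinach + strawberries: intersection lies outside the first quadrant.
spinach + bell pepper with both tight: 6.278 servings and 2.222 servings → $7.28.
strawberries + bell pepper with both tight: 5.157 servings and 0.7643 servings → $8.73.
The minimum over all feasible corners is $5.75.

$5.75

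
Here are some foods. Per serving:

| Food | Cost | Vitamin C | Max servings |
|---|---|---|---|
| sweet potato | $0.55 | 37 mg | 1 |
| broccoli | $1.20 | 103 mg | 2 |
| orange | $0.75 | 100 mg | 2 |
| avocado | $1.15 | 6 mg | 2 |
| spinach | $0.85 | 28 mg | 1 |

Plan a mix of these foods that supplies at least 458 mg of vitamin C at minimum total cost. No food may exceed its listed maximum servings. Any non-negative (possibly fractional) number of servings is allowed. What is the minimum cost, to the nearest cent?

Cost per mg of vitamin C: orange $0.0075, broccoli $0.0117, sweet potato $0.0149, spinach $0.0304, avocado $0.1917.
Take 2 servings of orange: +200.0 mg vitamin C for $1.50 (total $1.50, still need 258.0 mg).
Take 2 servings of broccoli: +206.0 mg vitamin C for $2.40 (total $3.90, still need 52.0 mg).
Take 1 serving of sweet potato: +37.0 mg vitamin C for $0.55 (total $4.45, still need 15.0 mg).
Take 0.5357 servings of spinach: +15.0 mg vitamin C for $0.46 (total $4.91, still need 0.0 mg).
Filling from the cheapest source first is optimal under one linear minimum: $4.91.

$4.91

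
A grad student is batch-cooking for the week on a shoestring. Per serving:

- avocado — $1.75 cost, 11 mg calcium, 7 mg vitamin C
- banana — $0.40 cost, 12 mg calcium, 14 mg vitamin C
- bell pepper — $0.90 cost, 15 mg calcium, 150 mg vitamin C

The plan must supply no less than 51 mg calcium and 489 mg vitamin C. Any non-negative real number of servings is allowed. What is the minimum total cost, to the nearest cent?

Two binding constraints pin down two serving amounts, so the optimal mix uses at most two foods. The candidates are each food alone (scaled to the tighter of calcium/vitamin C) and each pair with both constraints tight.
avocado only: max(51/11, 489/7) = 69.86 servings → $122.25.
banana only: max(51/12, 489/14) = 34.93 servings → $13.97.
bell pepper only: max(51/15, 489/150) = 3.4 servings → $3.06.
avocado + banana with both targets exact would need a negative amount; discard.
avocado + bell pepper with both tight: 0.2039 servings and 3.25 servings → $3.28.
banana + bell pepper with both tight: 0.1981 servings and 3.242 servings → $3.00.
Cheapest feasible corner: $3.00.

$3.00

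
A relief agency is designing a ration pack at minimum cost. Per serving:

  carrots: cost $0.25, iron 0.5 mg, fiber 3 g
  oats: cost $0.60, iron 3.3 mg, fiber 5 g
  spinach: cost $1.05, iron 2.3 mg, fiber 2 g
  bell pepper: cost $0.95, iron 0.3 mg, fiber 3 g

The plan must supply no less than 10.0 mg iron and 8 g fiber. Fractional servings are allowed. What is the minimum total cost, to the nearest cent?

A basic optimal solution has at most two foods positive. Try each food alone and each pair with both targets met exactly.
carrots only: max(10.0/0.5, 8/3) = 20 servings → $5.00.
oats only: max(10.0/3.3, 8/5) = 3.03 servings → $1.82.
spinach only: max(10.0/2.3, 8/2) = 4.348 servings → $4.57.
bell pepper only: max(10.0/0.3, 8/3) = 33.33 servings → $31.67.
carrots + oats: intersection lies outside the first quadrant.
carrots + spinach with both targets exact would need a negative amount; discard.
carrots + bell pepper: intersection lies outside the first quadrant.
oats + spinach: the both-tight solution has a negative serving — not a feasible corner.
oats + bell pepper: the both-tight solution has a negative serving — not a feasible corner.
spinach + bell pepper with both targets exact would need a negative amount; discard.
Cheapest feasible corner: $1.82.

$1.82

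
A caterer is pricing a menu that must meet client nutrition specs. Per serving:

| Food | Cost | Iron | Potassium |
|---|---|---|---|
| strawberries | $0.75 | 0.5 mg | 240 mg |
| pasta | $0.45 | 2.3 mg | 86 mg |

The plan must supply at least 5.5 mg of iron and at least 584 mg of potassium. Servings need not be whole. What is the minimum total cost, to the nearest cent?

$2.19

With two linear requirements the optimum uses one or two foods; enumerate the corners.
strawberries only: max(5.5/0.5, 584/240) = 11 servings → $8.25.
pasta only: max(5.5/2.3, 584/86) = 6.791 servings → $3.06.
strawberries + pasta with both tight: 1.71 servings and 2.02 servings → $2.19.
So the least-cost plan costs $2.19.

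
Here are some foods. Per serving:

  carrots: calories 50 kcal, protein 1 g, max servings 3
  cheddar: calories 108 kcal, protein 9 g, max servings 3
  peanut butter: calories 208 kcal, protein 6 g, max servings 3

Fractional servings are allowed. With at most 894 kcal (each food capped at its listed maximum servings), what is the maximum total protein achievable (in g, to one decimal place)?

43.4 g

Protein per kcal: cheddar 0.08333, peanut butter 0.02885, carrots 0.02.
Take 3 servings of cheddar: uses 324 kcal, +27.0 g protein (running total 27.0 g).
Take 2.74 servings of peanut butter: uses 570 kcal, +16.4 g protein (running total 43.4 g).
Filling greedily by protein-per-kcal is optimal for one linear limit, giving 43.4 g.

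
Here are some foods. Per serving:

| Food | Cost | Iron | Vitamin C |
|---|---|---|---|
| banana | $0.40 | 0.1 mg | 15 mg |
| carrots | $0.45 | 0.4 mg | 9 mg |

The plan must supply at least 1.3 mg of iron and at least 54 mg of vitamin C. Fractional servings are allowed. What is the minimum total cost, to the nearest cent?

A basic optimal solution has at most two foods positive. Try each food alone and each pair with both targets met exactly.
banana only: max(1.3/0.1, 54/15) = 13 servings → $5.20.
carrots only: max(1.3/0.4, 54/9) = 6 servings → $2.70.
banana + carrots with both tight: 1.941 servings and 2.765 servings → $2.02.
Cheapest feasible corner: $2.02.

$2.02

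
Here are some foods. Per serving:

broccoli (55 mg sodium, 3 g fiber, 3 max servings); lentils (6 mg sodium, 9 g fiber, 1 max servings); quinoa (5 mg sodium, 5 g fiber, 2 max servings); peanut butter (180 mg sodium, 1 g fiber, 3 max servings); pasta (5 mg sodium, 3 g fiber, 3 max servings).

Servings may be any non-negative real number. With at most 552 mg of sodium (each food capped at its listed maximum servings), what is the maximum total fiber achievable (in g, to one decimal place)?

Fiber per mg sodium: lentils 1.5, quinoa 1, pasta 0.6, broccoli 0.05455, peanut butter 0.005556.
Take 1 serving of lentils: uses 6 mg sodium, +9.0 g fiber (running total 9.0 g).
Take 2 servings of quinoa: uses 10 mg sodium, +10.0 g fiber (running total 19.0 g).
Take 3 servings of pasta: uses 15 mg sodium, +9.0 g fiber (running total 28.0 g).
Take 3 servings of broccoli: uses 165 mg sodium, +9.0 g fiber (running total 37.0 g).
Take 1.978 servings of peanut butter: uses 356 mg sodium, +2.0 g fiber (running total 39.0 g).
Greedy by best ratio exhausts the sodium allowance optimally: 39.0 g.

39.0 g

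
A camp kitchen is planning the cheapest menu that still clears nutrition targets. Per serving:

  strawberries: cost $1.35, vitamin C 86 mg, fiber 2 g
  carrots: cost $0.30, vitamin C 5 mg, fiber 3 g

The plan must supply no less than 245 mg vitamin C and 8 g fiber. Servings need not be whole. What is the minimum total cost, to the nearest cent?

Compare the cost at each extreme point of the feasible region.
strawberries only: max(245/86, 8/2) = 4 servings → $5.40.
carrots only: max(245/5, 8/3) = 49 servings → $14.70.
strawberries + carrots with both tight: 2.802 servings and 0.7984 servings → $4.02.
So the least-cost plan costs $4.02.

$4.02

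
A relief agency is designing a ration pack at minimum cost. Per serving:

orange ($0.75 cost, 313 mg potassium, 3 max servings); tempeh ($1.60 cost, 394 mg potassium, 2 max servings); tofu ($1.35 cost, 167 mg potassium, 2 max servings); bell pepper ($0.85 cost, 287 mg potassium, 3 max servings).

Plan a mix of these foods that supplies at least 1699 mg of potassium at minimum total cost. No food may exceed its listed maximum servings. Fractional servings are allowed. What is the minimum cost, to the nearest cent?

Cost per mg of potassium: orange $0.0024, bell pepper $0.0030, tempeh $0.0041, tofu $0.0081.
Take 3 servings of orange: +939.0 mg potassium for $2.25 (total $2.25, still need 760.0 mg).
Take 2.648 servings of bell pepper: +760.0 mg potassium for $2.25 (total $4.50, still need 0.0 mg).
Filling from the cheapest source first is optimal under one linear minimum: $4.50.

$4.50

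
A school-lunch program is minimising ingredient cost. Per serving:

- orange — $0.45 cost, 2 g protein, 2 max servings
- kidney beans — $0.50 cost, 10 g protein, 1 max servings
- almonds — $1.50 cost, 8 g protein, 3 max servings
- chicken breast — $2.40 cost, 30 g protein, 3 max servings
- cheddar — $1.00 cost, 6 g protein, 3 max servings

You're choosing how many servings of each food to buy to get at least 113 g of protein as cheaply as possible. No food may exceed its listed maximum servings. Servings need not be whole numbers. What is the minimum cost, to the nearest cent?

$9.87

Cost per g of protein: kidney beans $0.0500, chicken breast $0.0800, cheddar $0.1667, almonds $0.1875, orange $0.2250.
Take 1 serving of kidney beans: +10.0 g protein for $0.50 (total $0.50, still need 103.0 g).
Take 3 servings of chicken breast: +90.0 g protein for $7.20 (total $7.70, still need 13.0 g).
Take 2.167 servings of cheddar: +13.0 g protein for $2.17 (total $9.87, still need 0.0 g).
Filling from the cheapest source first is optimal under one linear minimum: $9.87.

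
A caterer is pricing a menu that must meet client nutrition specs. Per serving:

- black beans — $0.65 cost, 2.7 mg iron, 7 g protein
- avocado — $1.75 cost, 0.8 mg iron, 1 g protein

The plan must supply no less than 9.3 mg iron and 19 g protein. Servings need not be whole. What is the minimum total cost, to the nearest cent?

$2.24

With two linear requirements the optimum uses one or two foods; enumerate the corners.
black beans only: max(9.3/2.7, 19/7) = 3.444 servings → $2.24.
avocado only: max(9.3/0.8, 19/1) = 19 servings → $33.25.
black beans + avocado with both tight: 2.034 servings and 4.759 servings → $9.65.
The minimum over all feasible corners is $2.24.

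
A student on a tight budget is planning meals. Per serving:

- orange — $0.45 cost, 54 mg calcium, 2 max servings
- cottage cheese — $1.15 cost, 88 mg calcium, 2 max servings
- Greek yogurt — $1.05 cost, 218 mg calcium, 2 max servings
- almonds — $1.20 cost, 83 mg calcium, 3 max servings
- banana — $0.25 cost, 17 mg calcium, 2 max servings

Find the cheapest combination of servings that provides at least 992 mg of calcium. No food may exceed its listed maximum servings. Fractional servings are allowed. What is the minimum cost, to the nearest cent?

Cost per mg of calcium: Greek yogurt $0.0048, orange $0.0083, cottage cheese $0.0131, almonds $0.0145, banana $0.0147.
Take 2 servings of Greek yogurt: +436.0 mg calcium for $2.10 (total $2.10, still need 556.0 mg).
Take 2 servings of orange: +108.0 mg calcium for $0.90 (total $3.00, still need 448.0 mg).
Take 2 servings of cottage cheese: +176.0 mg calcium for $2.30 (total $5.30, still need 272.0 mg).
Take 3 servings of almonds: +249.0 mg calcium for $3.60 (total $8.90, still need 23.0 mg).
Take 1.353 servings of banana: +23.0 mg calcium for $0.34 (total $9.24, still need 0.0 mg).
Greedy by cheapest-per-mg is optimal for a single linear constraint, so the minimum cost is $9.24.

$9.24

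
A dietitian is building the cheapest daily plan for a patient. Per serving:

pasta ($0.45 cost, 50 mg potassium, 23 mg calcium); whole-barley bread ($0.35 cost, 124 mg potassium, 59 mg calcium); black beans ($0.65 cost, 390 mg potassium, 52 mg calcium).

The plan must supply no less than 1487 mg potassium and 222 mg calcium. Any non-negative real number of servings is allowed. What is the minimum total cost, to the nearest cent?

$2.56

An LP optimum is at a vertex; with two nutrient constraints at most two foods are used. Check each candidate.
pasta only: max(1487/50, 222/23) = 29.74 servings → $13.38.
whole-barley bread only: max(1487/124, 222/59) = 11.99 servings → $4.20.
black beans only: max(1487/390, 222/52) = 4.269 servings → $2.77.
pasta + whole-barley bread with both targets exact would need a negative amount; discard.
pasta + black beans with both tight: 1.453 servings and 3.627 servings → $3.01.
whole-barley bread + black beans with both tight: 0.5589 servings and 3.635 servings → $2.56.
The minimum over all feasible corners is $2.56.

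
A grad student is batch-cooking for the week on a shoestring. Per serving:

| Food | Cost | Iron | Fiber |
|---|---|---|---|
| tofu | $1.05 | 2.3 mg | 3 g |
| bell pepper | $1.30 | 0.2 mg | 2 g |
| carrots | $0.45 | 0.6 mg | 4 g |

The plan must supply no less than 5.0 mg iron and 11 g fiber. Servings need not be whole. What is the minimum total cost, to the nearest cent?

$2.53

tofu only: max(5.0/2.3, 11/3) = 3.667 servings → $3.85.
bell pepper only: max(5.0/0.2, 11/2) = 25 servings → $32.50.
carrots only: max(5.0/0.6, 11/4) = 8.333 servings → $3.75.
tofu + bell pepper with both tight: 1.95 servings and 2.575 servings → $5.39.
tofu + carrots with both tight: 1.811 servings and 1.392 servings → $2.53.
bell pepper + carrots: the both-tight solution has a negative serving — not a feasible corner.
So the least-cost plan costs $2.53.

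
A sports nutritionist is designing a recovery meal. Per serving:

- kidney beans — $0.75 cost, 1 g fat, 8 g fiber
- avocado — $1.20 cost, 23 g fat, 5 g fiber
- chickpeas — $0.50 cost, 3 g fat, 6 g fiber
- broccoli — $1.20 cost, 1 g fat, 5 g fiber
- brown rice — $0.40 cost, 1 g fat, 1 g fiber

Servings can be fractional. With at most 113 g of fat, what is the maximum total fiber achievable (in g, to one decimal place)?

Fiber per g fat: kidney beans 8, broccoli 5, chickpeas 2, brown rice 1, avocado 0.2174.
With no serving limits, spend the whole fat allowance on kidney beans: 113 g / 1 g × 8 g = 904.0 g.

904.0 g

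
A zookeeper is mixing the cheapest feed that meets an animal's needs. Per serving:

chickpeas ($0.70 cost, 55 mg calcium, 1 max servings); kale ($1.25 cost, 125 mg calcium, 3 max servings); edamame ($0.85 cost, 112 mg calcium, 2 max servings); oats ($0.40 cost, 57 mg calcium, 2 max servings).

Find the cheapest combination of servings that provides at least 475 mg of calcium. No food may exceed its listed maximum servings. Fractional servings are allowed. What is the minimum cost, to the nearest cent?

$3.87

Cost per mg of calcium: oats $0.0070, edamame $0.0076, kale $0.0100, chickpeas $0.0127.
Take 2 servings of oats: +114.0 mg calcium for $0.80 (total $0.80, still need 361.0 mg).
Take 2 servings of edamame: +224.0 mg calcium for $1.70 (total $2.50, still need 137.0 mg).
Take 1.096 servings of kale: +137.0 mg calcium for $1.37 (total $3.87, still need 0.0 mg).
Filling from the cheapest source first is optimal under one linear minimum: $3.87.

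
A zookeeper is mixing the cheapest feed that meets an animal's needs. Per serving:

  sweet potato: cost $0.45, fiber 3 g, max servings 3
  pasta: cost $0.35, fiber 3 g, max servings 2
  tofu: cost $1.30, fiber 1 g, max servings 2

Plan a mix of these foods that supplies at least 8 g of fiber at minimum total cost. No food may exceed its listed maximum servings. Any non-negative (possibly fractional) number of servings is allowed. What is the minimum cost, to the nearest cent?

$1.00

Cost per g of fiber: pasta $0.1167, sweet potato $0.1500, tofu $1.3000.
Take 2 servings of pasta: +6.0 g fiber for $0.70 (total $0.70, still need 2.0 g).
Take 0.6667 servings of sweet potato: +2.0 g fiber for $0.30 (total $1.00, still need 0.0 g).
Filling from the cheapest source first is optimal under one linear minimum: $1.00.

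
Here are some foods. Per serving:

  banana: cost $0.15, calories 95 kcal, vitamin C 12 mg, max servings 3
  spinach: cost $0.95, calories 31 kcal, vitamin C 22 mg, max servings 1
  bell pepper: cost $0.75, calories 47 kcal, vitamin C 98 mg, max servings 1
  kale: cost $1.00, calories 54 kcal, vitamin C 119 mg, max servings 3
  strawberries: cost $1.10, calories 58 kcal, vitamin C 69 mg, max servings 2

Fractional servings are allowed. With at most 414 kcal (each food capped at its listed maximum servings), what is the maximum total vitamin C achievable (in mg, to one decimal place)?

622.3 mg

Vitamin C per kcal: kale 2.204, bell pepper 2.085, strawberries 1.19, spinach 0.7097, banana 0.1263.
Take 3 servings of kale: uses 162 kcal, +357.0 mg vitamin C (running total 357.0 mg).
Take 1 serving of bell pepper: uses 47 kcal, +98.0 mg vitamin C (running total 455.0 mg).
Take 2 servings of strawberries: uses 116 kcal, +138.0 mg vitamin C (running total 593.0 mg).
Take 1 serving of spinach: uses 31 kcal, +22.0 mg vitamin C (running total 615.0 mg).
Take 0.6105 servings of banana: uses 58 kcal, +7.3 mg vitamin C (running total 622.3 mg).
Greedy by best ratio exhausts the calories allowance optimally: 622.3 mg.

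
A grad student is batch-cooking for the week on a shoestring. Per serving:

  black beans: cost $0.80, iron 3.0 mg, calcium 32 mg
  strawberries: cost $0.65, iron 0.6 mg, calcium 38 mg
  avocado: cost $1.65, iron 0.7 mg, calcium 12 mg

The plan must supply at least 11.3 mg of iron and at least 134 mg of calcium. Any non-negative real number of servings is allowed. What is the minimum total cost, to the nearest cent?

An LP optimum is at a vertex; with two nutrient constraints at most two foods are used. Check each candidate.
black beans only: max(11.3/3.0, 134/32) = 4.188 servings → $3.35.
strawberries only: max(11.3/0.6, 134/38) = 18.83 servings → $12.24.
avocado only: max(11.3/0.7, 134/12) = 16.14 servings → $26.64.
black beans + strawberries with both tight: 3.681 servings and 0.4262 servings → $3.22.
black beans + avocado with both tight: 3.074 servings and 2.971 servings → $7.36.
strawberries + avocado: the both-tight solution has a negative serving — not a feasible corner.
Cheapest feasible corner: $3.22.

$3.22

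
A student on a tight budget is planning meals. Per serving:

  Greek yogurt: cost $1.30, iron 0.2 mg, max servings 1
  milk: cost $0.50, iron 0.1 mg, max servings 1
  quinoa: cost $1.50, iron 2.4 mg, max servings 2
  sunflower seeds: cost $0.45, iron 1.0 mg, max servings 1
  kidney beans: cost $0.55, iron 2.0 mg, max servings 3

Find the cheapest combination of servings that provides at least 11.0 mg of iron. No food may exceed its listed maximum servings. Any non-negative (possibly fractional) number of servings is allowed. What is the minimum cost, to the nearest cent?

$4.60

Cost per mg of iron: kidney beans $0.2750, sunflower seeds $0.4500, quinoa $0.6250, milk $5.0000, Greek yogurt $6.5000.
Take 3 servings of kidney beans: +6.0 mg iron for $1.65 (total $1.65, still need 5.0 mg).
Take 1 serving of sunflower seeds: +1.0 mg iron for $0.45 (total $2.10, still need 4.0 mg).
Take 1.667 servings of quinoa: +4.0 mg iron for $2.50 (total $4.60, still need 0.0 mg).
Filling from the cheapest source first is optimal under one linear minimum: $4.60.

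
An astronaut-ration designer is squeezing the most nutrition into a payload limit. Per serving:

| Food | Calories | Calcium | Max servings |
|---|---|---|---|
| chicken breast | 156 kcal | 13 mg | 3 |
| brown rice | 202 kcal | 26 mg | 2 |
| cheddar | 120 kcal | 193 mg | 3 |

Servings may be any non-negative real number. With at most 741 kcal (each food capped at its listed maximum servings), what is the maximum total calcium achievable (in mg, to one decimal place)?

628.0 mg

Calcium per kcal: cheddar 1.608, brown rice 0.1287, chicken breast 0.08333.
Take 3 servings of cheddar: uses 360 kcal, +579.0 mg calcium (running total 579.0 mg).
Take 1.886 servings of brown rice: uses 381 kcal, +49.0 mg calcium (running total 628.0 mg).
Greedy by best ratio exhausts the calories allowance optimally: 628.0 mg.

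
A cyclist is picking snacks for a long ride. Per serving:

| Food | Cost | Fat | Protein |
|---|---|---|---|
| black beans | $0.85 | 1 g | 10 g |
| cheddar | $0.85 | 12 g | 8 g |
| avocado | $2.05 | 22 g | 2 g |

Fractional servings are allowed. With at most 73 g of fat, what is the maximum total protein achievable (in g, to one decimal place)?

730.0 g

Protein per g fat: black beans 10, cheddar 0.6667, avocado 0.09091.
With no serving limits, spend the whole fat allowance on black beans: 73 g / 1 g × 10 g = 730.0 g.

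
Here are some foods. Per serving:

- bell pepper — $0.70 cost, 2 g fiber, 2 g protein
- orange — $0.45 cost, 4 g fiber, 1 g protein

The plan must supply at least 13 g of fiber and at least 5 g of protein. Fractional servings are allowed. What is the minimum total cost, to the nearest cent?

$2.02

bell pepper only: max(13/2, 5/2) = 6.5 servings → $4.55.
orange only: max(13/4, 5/1) = 5 servings → $2.25.
bell pepper + orange with both tight: 1.167 servings and 2.667 servings → $2.02.
The minimum over all feasible corners is $2.02.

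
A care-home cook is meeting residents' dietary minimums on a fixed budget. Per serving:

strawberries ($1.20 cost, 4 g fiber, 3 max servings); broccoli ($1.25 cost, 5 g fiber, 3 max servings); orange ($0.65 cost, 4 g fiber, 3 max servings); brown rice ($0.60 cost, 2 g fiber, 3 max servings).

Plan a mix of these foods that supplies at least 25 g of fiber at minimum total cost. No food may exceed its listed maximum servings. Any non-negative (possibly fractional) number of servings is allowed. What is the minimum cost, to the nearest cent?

Cost per g of fiber: orange $0.1625, broccoli $0.2500, strawberries $0.3000, brown rice $0.3000.
Take 3 servings of orange: +12.0 g fiber for $1.95 (total $1.95, still need 13.0 g).
Take 2.6 servings of broccoli: +13.0 g fiber for $3.25 (total $5.20, still need 0.0 g).
Filling from the cheapest source first is optimal under one linear minimum: $5.20.

$5.20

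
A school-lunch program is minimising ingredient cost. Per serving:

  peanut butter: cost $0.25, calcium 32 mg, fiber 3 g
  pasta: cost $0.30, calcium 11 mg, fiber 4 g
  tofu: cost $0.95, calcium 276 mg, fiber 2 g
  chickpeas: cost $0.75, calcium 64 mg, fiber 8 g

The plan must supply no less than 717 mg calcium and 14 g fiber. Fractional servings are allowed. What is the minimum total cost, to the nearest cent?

For a min-cost LP with two ≥-constraints, a basic feasible solution has at most two positive variables.
peanut butter only: max(717/32, 14/3) = 22.41 servings → $5.60.
pasta only: max(717/11, 14/4) = 65.18 servings → $19.55.
tofu only: max(717/276, 14/2) = 7 servings → $6.65.
chickpeas only: max(717/64, 14/8) = 11.2 servings → $8.40.
peanut butter + pasta: the both-tight solution has a negative serving — not a feasible corner.
peanut butter + tofu with both tight: 3.181 servings and 2.229 servings → $2.91.
peanut butter + chickpeas: intersection lies outside the first quadrant.
pasta + tofu with both tight: 2.246 servings and 2.508 servings → $3.06.
pasta + chickpeas: intersection lies outside the first quadrant.
tofu + chickpeas with both tight: 2.327 servings and 1.168 servings → $3.09.
The minimum over all feasible corners is $2.91.

$2.91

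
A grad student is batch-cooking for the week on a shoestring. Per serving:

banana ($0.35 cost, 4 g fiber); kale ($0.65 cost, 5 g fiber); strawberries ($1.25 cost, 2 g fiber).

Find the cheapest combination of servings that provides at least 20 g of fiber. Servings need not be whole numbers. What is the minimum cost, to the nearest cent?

$1.75

Cost per g of fiber: banana $0.0875, kale $0.1300, strawberries $0.6250.
With no serving limits, use only banana: 20 g / 4 g = 5 servings × $0.35 = $1.75.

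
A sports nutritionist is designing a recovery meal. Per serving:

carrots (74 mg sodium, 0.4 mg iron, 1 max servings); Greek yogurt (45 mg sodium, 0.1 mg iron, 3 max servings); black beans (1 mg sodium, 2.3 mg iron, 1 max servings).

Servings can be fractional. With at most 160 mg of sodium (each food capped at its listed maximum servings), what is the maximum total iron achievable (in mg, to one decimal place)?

Iron per mg sodium: black beans 2.3, carrots 0.005405, Greek yogurt 0.002222.
Take 1 serving of black beans: uses 1 mg sodium, +2.3 mg iron (running total 2.3 mg).
Take 1 serving of carrots: uses 74 mg sodium, +0.4 mg iron (running total 2.7 mg).
Take 1.889 servings of Greek yogurt: uses 85 mg sodium, +0.2 mg iron (running total 2.9 mg).
Greedy by best ratio exhausts the sodium allowance optimally: 2.9 mg.

2.9 mg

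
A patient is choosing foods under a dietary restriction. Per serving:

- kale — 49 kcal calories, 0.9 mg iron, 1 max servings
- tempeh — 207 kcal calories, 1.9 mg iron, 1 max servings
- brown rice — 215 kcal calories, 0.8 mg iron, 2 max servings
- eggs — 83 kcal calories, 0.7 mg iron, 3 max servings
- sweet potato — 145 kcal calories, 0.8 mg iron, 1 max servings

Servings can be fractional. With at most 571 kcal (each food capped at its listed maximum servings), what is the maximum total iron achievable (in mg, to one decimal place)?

5.3 mg

Iron per kcal: kale 0.01837, tempeh 0.009179, eggs 0.008434, sweet potato 0.005517, brown rice 0.003721.
Take 1 serving of kale: uses 49 kcal, +0.9 mg iron (running total 0.9 mg).
Take 1 serving of tempeh: uses 207 kcal, +1.9 mg iron (running total 2.8 mg).
Take 3 servings of eggs: uses 249 kcal, +2.1 mg iron (running total 4.9 mg).
Take 0.4552 servings of sweet potato: uses 66 kcal, +0.4 mg iron (running total 5.3 mg).
Greedy by best ratio exhausts the calories allowance optimally: 5.3 mg.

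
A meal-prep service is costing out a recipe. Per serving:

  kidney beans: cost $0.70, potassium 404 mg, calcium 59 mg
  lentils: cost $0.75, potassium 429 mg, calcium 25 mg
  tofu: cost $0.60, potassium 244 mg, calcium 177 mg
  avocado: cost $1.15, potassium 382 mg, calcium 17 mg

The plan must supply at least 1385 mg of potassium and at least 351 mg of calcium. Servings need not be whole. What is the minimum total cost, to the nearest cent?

$2.59

Two binding constraints pin down two serving amounts, so the optimal mix uses at most two foods. The candidates are each food alone (scaled to the tighter of potassium/calcium) and each pair with both constraints tight.
kidney beans only: max(1385/404, 351/59) = 5.949 servings → $4.16.
lentils only: max(1385/429, 351/25) = 14.04 servings → $10.53.
tofu only: max(1385/244, 351/177) = 5.676 servings → $3.41.
avocado only: max(1385/382, 351/17) = 20.65 servings → $23.74.
kidney beans + lentils: intersection lies outside the first quadrant.
kidney beans + tofu with both tight: 2.793 servings and 1.052 servings → $2.59.
kidney beans + avocado: intersection lies outside the first quadrant.
lentils + tofu with both tight: 2.284 servings and 1.66 servings → $2.71.
lentils + avocado with both targets exact would need a negative amount; discard.
tofu + avocado with both tight: 1.742 servings and 2.513 servings → $3.94.
Cheapest feasible corner: $2.59.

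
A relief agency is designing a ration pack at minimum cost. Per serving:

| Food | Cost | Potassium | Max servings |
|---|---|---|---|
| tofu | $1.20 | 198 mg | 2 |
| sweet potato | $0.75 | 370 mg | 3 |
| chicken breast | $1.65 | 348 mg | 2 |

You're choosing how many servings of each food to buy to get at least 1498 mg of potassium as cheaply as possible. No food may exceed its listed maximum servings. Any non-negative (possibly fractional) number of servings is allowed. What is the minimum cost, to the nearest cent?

Cost per mg of potassium: sweet potato $0.0020, chicken breast $0.0047, tofu $0.0061.
Take 3 servings of sweet potato: +1110.0 mg potassium for $2.25 (total $2.25, still need 388.0 mg).
Take 1.115 servings of chicken breast: +388.0 mg potassium for $1.84 (total $4.09, still need 0.0 mg).
Greedy by cheapest-per-mg is optimal for a single linear constraint, so the minimum cost is $4.09.

$4.09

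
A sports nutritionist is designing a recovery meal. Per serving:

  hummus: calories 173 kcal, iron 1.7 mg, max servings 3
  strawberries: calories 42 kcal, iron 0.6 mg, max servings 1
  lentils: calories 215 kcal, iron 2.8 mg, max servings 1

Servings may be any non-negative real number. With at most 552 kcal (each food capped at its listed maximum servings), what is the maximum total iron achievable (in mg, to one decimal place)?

6.3 mg

Iron per kcal: strawberries 0.01429, lentils 0.01302, hummus 0.009827.
Take 1 serving of strawberries: uses 42 kcal, +0.6 mg iron (running total 0.6 mg).
Take 1 serving of lentils: uses 215 kcal, +2.8 mg iron (running total 3.4 mg).
Take 1.705 servings of hummus: uses 295 kcal, +2.9 mg iron (running total 6.3 mg).
Greedy by best ratio exhausts the calories allowance optimally: 6.3 mg.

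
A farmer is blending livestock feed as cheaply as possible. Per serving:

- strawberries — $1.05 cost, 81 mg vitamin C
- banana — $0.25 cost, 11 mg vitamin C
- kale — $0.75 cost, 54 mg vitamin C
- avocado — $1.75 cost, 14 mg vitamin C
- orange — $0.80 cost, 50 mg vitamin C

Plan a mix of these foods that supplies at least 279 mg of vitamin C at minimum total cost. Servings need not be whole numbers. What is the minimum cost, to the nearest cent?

$3.62

Cost per mg of vitamin C: strawberries $0.0130, kale $0.0139, orange $0.0160, banana $0.0227, avocado $0.1250.
With no serving limits, use only strawberries: 279 mg / 81 mg = 3.444 servings × $1.05 = $3.62.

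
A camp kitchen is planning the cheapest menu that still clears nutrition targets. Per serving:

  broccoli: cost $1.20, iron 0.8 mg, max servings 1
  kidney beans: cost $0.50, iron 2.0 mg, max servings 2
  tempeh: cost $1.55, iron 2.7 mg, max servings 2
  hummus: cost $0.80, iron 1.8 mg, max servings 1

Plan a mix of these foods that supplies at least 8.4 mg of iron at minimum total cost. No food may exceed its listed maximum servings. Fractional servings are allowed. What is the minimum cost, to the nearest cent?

$3.29

Cost per mg of iron: kidney beans $0.2500, hummus $0.4444, tempeh $0.5741, broccoli $1.5000.
Take 2 servings of kidney beans: +4.0 mg iron for $1.00 (total $1.00, still need 4.4 mg).
Take 1 serving of hummus: +1.8 mg iron for $0.80 (total $1.80, still need 2.6 mg).
Take 0.963 servings of tempeh: +2.6 mg iron for $1.49 (total $3.29, still need 0.0 mg).
Filling from the cheapest source first is optimal under one linear minimum: $3.29.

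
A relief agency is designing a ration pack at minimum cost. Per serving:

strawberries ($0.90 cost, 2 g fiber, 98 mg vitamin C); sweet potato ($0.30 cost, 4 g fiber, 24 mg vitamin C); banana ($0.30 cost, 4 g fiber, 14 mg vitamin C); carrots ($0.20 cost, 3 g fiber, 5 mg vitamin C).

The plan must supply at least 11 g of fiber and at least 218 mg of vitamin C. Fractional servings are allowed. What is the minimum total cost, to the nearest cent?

$2.15

Minimising a linear cost over {fiber ≥ 11, vitamin C ≥ 218, servings ≥ 0} — the optimum is at a vertex, using one or two foods.
strawberries only: max(11/2, 218/98) = 5.5 servings → $4.95.
sweet potato only: max(11/4, 218/24) = 9.083 servings → $2.73.
banana only: max(11/4, 218/14) = 15.57 servings → $4.67.
carrots only: max(11/3, 218/5) = 43.6 servings → $8.72.
strawberries + sweet potato with both tight: 1.767 servings and 1.866 servings → $2.15.
strawberries + banana with both tight: 1.973 servings and 1.764 servings → $2.30.
strawberries + carrots with both tight: 2.109 servings and 2.261 servings → $2.35.
sweet potato + banana: the both-tight solution has a negative serving — not a feasible corner.
sweet potato + carrots: the both-tight solution has a negative serving — not a feasible corner.
banana + carrots with both targets exact would need a negative amount; discard.
The minimum over all feasible corners is $2.15.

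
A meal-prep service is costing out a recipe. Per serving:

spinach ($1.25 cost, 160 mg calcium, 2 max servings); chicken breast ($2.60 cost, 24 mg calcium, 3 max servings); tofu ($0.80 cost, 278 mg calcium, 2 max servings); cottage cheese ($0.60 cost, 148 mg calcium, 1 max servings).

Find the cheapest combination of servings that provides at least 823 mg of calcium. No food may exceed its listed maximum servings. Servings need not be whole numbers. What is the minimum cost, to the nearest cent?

$3.13

Cost per mg of calcium: tofu $0.0029, cottage cheese $0.0041, spinach $0.0078, chicken breast $0.1083.
Take 2 servings of tofu: +556.0 mg calcium for $1.60 (total $1.60, still need 267.0 mg).
Take 1 serving of cottage cheese: +148.0 mg calcium for $0.60 (total $2.20, still need 119.0 mg).
Take 0.7438 servings of spinach: +119.0 mg calcium for $0.93 (total $3.13, still need 0.0 mg).
Filling from the cheapest source first is optimal under one linear minimum: $3.13.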